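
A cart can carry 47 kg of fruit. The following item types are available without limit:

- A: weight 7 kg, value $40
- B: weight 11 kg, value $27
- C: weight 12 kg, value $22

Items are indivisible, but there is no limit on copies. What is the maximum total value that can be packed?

$240

Best value-per-unit is A at 40/7, and filling with it alone uses weight 6×7=42. No mix of the others beats 6×40 = 240.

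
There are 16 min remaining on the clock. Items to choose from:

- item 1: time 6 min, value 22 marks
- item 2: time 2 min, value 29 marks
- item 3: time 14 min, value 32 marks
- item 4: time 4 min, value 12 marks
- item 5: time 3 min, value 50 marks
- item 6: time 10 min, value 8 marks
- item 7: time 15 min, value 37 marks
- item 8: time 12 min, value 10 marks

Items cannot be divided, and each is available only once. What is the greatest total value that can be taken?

113 marks

Check high-value combinations within 16 min:
- item 1+item 2+item 4+item 5: time 6+2+4+3=15, value 22+29+12+50=113
- item 1+item 2+item 5: time 6+2+3=11, value 22+29+50=101
- item 2+item 4+item 5: time 2+4+3=9, value 29+12+50=91
Best: 113 marks.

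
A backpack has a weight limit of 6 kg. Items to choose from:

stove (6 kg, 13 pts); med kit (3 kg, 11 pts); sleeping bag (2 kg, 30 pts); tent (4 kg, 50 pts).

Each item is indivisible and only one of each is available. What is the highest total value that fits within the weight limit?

Check high-value combinations within 6 kg:
- sleeping bag+tent: weight 2+4=6, value 30+50=80
- tent: weight 4, value 50
- med kit+sleeping bag: weight 3+2=5, value 11+30=41
Best: 80 pts.

80 pts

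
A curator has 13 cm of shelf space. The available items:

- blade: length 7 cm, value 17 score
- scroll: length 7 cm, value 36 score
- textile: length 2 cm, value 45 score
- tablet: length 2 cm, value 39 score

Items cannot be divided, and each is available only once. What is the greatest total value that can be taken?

120 score

Check high-value combinations within 13 cm:
- scroll+textile+tablet: length 7+2+2=11, value 36+45+39=120
- blade+textile+tablet: length 7+2+2=11, value 17+45+39=101
- textile+tablet: length 2+2=4, value 45+39=84
Best: 120 score.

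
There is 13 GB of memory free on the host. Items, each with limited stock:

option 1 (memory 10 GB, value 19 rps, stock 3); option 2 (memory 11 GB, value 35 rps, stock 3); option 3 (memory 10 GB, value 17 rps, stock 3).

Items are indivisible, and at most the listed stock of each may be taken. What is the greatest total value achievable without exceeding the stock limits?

Top feasible selections:
- 1×option 2: memory 11, value 35
- 1×option 1: memory 10, value 19
- 1×option 3: memory 10, value 17
Best: 35 rps.

35 rps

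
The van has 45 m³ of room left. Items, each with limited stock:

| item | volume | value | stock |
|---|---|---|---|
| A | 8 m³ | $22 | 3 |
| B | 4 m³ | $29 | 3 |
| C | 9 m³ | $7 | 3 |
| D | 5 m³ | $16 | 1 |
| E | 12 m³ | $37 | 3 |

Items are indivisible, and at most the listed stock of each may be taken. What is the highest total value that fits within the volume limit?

Top feasible selections:
- 2×A + 3×B + 1×D + 1×E: volume 45, value 184
- 1×A + 3×B + 2×E: volume 44, value 183
Best: $184.

$184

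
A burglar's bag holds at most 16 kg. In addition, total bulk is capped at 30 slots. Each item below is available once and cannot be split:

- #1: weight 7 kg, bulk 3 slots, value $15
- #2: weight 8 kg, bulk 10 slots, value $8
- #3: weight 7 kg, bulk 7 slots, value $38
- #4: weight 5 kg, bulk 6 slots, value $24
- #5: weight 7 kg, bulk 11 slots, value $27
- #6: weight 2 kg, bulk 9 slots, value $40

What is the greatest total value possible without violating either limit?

Feasible sets respecting both limits:
- #3+#5+#6: weight 16, bulk 27, value 105
- #3+#4+#6: weight 14, bulk 22, value 102
- #1+#3+#6: weight 16, bulk 19, value 93
Best: $105.

$105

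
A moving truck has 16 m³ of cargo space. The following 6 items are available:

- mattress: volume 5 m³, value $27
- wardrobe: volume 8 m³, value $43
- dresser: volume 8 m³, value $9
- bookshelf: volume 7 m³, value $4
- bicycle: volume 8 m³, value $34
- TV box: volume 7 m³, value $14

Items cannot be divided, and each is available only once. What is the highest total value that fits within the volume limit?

This is a 0/1 knapsack; check combinations near the capacity.
- wardrobe+bicycle: volume 8+8=16, value 43+34=77
- mattress+wardrobe: volume 5+8=13, value 27+43=70
- mattress+bicycle: volume 5+8=13, value 27+34=61
- wardrobe+TV box: volume 8+7=15, value 43+14=57
- wardrobe+dresser: volume 8+8=16, value 43+9=52
Best: $77.

$77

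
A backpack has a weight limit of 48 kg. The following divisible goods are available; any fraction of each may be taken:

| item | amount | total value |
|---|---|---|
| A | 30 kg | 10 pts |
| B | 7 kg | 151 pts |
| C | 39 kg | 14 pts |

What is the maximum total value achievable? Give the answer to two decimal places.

Take in order of value per unit:
- B (151/7 per unit): all 7 → value 151, running total 151.00
- C (14/39 per unit): all 39 → value 14, running total 165.00
- A (10/30 per unit): 2 of 30 → value 2×10/30 = 0.6667, running total 165.67
Total 165.67.

165.67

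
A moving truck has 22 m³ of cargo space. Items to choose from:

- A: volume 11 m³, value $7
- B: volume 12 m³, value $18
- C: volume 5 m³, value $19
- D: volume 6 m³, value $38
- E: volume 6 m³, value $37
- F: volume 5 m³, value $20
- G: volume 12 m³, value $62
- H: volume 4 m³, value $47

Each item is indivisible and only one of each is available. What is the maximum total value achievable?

$147

Check high-value combinations within 22 m³:
- D+G+H: volume 6+12+4=22, value 38+62+47=147
- E+G+H: volume 6+12+4=22, value 37+62+47=146
- D+E+F+H: volume 6+6+5+4=21, value 38+37+20+47=142
- C+D+E+H: volume 5+6+6+4=21, value 19+38+37+47=141
- F+G+H: volume 5+12+4=21, value 20+62+47=129
Best: $147.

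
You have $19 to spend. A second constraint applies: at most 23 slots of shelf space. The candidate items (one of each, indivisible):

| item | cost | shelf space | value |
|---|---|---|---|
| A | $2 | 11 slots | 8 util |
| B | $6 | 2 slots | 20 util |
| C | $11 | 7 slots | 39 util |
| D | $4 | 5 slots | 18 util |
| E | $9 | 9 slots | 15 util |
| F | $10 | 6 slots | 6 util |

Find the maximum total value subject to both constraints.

Feasible sets respecting both limits:
- A+B+C: cost 19, shelf space 20, value 67
- A+C+D: cost 17, shelf space 23, value 65
- B+C: cost 17, shelf space 9, value 59
- C+D: cost 15, shelf space 12, value 57
Best: 67 util.

67 util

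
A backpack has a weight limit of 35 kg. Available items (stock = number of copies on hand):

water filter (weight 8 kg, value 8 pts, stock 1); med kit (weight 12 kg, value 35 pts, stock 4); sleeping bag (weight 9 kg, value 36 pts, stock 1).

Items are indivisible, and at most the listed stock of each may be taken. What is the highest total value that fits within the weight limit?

Top feasible selections:
- 2×med kit + 1×sleeping bag: weight 33, value 106
- 1×water filter + 1×med kit + 1×sleeping bag: weight 29, value 79
- 1×water filter + 2×med kit: weight 32, value 78
Best: 106 pts.

106 pts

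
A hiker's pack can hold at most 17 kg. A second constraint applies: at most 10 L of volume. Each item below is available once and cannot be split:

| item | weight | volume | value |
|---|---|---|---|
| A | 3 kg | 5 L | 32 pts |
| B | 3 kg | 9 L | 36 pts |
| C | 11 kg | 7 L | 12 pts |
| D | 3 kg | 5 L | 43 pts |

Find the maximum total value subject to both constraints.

Feasible sets respecting both limits:
- A+D: weight 6, volume 10, value 75
- D: weight 3, volume 5, value 43
- B: weight 3, volume 9, value 36
Best: 75 pts.

75 pts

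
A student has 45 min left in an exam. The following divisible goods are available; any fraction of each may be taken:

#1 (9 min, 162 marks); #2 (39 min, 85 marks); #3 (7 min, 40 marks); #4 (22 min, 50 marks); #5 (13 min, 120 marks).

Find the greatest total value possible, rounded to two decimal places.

Take in order of value per unit:
- #1 (162/9 per unit): all 9 → value 162, running total 162.00
- #5 (120/13 per unit): all 13 → value 120, running total 282.00
- #3 (40/7 per unit): all 7 → value 40, running total 322.00
- #4 (50/22 per unit): 16 of 22 → value 16×50/22 = 36.3636, running total 358.36
Total 358.36.

358.36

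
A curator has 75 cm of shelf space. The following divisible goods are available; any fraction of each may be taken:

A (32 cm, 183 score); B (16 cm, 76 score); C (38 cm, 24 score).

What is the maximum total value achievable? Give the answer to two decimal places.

276.05

Take in order of value per unit:
- A (183/32 per unit): all 32 → value 183, running total 183.00
- B (76/16 per unit): all 16 → value 76, running total 259.00
- C (24/38 per unit): 27 of 38 → value 27×24/38 = 17.0526, running total 276.05
Total 276.05.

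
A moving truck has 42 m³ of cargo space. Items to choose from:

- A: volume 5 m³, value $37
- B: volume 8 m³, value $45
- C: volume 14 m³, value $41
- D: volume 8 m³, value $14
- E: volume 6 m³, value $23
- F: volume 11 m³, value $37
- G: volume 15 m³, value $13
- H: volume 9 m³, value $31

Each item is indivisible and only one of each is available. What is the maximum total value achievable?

This is a 0/1 knapsack; check combinations near the capacity.
- A+B+C+E+H: volume 5+8+14+6+9=42, value 37+45+41+23+31=177
- A+B+E+F+H: volume 5+8+6+11+9=39, value 37+45+23+37+31=173
- A+B+D+F+H: volume 5+8+8+11+9=41, value 37+45+14+37+31=164
- A+B+C+F: volume 5+8+14+11=38, value 37+45+41+37=160
Best: $177.

$177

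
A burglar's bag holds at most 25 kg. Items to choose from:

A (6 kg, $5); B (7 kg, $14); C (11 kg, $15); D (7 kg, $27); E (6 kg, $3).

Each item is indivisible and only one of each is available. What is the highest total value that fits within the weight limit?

This is a 0/1 knapsack; check combinations near the capacity.
- B+C+D: weight 7+11+7=25, value 14+15+27=56
- A+C+D: weight 6+11+7=24, value 5+15+27=47
- A+B+D: weight 6+7+7=20, value 5+14+27=46
- C+D+E: weight 11+7+6=24, value 15+27+3=45
Best: $56.

$56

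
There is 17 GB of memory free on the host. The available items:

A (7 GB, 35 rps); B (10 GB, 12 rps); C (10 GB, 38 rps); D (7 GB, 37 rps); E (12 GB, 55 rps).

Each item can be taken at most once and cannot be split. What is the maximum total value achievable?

Check high-value combinations within 17 GB:
- C+D: memory 10+7=17, value 38+37=75
- A+C: memory 7+10=17, value 35+38=73
- A+D: memory 7+7=14, value 35+37=72
- E: memory 12, value 55
- B+D: memory 10+7=17, value 12+37=49
Best: 75 rps.

75 rps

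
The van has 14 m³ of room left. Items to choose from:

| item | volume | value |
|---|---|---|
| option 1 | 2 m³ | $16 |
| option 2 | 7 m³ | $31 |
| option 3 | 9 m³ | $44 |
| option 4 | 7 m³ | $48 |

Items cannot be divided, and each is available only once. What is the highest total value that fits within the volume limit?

Check high-value combinations within 14 m³:
- option 2+option 4: volume 7+7=14, value 31+48=79
- option 1+option 4: volume 2+7=9, value 16+48=64
- option 1+option 3: volume 2+9=11, value 16+44=60
Best: $79.

$79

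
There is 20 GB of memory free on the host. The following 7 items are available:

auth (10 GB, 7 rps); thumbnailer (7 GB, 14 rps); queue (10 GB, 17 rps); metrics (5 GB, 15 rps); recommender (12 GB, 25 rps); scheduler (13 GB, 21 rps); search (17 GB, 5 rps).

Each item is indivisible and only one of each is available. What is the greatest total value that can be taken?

Check high-value combinations within 20 GB:
- metrics+recommender: memory 5+12=17, value 15+25=40
- thumbnailer+recommender: memory 7+12=19, value 14+25=39
- metrics+scheduler: memory 5+13=18, value 15+21=36
Best: 40 rps.

40 rps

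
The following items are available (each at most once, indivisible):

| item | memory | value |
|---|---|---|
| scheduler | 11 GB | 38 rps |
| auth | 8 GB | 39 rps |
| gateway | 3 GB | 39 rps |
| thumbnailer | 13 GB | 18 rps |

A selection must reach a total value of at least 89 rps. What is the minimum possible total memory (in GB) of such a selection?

22

Subsets with value ≥ 89, sorted by total memory:
- scheduler+auth+gateway: memory 22, value 116
- auth+gateway+thumbnailer: memory 24, value 96
- scheduler+gateway+thumbnailer: memory 27, value 95
- scheduler+auth+thumbnailer: memory 32, value 95
Minimum memory: 22 GB.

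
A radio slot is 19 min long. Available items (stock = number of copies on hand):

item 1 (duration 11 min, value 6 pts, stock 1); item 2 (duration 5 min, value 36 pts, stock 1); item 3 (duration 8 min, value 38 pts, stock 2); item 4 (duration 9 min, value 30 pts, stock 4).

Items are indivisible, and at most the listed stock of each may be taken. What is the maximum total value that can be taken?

76 pts

Top feasible selections:
- 2×item 3: duration 16, value 76
- 1×item 2 + 1×item 3: duration 13, value 74
- 1×item 3 + 1×item 4: duration 17, value 68
Best: 76 pts.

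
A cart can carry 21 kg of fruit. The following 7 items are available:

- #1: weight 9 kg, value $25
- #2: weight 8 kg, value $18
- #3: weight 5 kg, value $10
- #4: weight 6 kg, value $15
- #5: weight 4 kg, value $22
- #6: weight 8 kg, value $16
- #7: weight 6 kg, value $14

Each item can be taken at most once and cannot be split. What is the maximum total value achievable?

$65

Check high-value combinations within 21 kg:
- #1+#2+#5: weight 9+8+4=21, value 25+18+22=65
- #1+#5+#6: weight 9+4+8=21, value 25+22+16=63
- #1+#4+#5: weight 9+6+4=19, value 25+15+22=62
- #1+#5+#7: weight 9+4+6=19, value 25+22+14=61
- #3+#4+#5+#7: weight 5+6+4+6=21, value 10+15+22+14=61
Best: $65.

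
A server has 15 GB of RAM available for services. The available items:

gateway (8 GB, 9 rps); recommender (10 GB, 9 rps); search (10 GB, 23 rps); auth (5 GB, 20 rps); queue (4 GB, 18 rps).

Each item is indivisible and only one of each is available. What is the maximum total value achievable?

This is a 0/1 knapsack; check combinations near the capacity.
- search+auth: memory 10+5=15, value 23+20=43
- search+queue: memory 10+4=14, value 23+18=41
- auth+queue: memory 5+4=9, value 20+18=38
- gateway+auth: memory 8+5=13, value 9+20=29
- recommender+auth: memory 10+5=15, value 9+20=29
Best: 43 rps.

43 rps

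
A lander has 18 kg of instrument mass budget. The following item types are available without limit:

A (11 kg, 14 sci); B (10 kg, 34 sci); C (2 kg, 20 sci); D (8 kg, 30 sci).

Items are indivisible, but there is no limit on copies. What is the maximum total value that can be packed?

Best value-per-unit is C at 20/2, and filling with it alone uses mass 9×2=18. No mix of the others beats 9×20 = 180.

180 sci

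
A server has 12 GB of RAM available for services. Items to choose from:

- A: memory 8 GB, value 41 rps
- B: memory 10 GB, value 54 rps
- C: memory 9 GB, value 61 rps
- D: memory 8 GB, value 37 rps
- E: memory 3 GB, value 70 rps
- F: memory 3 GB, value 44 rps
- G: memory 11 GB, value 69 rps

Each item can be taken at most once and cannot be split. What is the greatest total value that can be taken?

This is a 0/1 knapsack; check combinations near the capacity.
- C+E: memory 9+3=12, value 61+70=131
- E+F: memory 3+3=6, value 70+44=114
- A+E: memory 8+3=11, value 41+70=111
- D+E: memory 8+3=11, value 37+70=107
- C+F: memory 9+3=12, value 61+44=105
Best: 131 rps.

131 rps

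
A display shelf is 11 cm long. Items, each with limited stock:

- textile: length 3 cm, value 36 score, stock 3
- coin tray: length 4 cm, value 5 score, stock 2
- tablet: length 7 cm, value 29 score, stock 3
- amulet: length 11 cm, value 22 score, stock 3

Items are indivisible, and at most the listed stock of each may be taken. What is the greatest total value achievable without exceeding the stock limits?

108 score

Top feasible selections:
- 3×textile: length 9, value 108
- 2×textile + 1×coin tray: length 10, value 77
- 2×textile: length 6, value 72
- 1×textile + 1×tablet: length 10, value 65
Best: 108 score.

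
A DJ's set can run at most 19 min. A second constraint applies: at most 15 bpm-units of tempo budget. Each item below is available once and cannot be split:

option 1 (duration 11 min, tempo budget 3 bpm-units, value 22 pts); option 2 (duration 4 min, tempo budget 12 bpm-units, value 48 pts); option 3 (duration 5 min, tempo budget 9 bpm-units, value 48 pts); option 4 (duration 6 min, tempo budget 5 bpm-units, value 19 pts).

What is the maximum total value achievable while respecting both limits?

70 pts

Feasible sets respecting both limits:
- option 1+option 2: duration 15, tempo budget 15, value 70
- option 1+option 3: duration 16, tempo budget 12, value 70
- option 3+option 4: duration 11, tempo budget 14, value 67
Best: 70 pts.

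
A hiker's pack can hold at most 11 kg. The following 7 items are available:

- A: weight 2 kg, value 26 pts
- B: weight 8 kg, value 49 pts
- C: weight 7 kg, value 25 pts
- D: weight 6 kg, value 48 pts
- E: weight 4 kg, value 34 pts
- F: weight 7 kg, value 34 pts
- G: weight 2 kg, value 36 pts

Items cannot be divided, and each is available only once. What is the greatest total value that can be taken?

Check high-value combinations within 11 kg:
- A+D+G: weight 2+6+2=10, value 26+48+36=110
- A+E+G: weight 2+4+2=8, value 26+34+36=96
- A+F+G: weight 2+7+2=11, value 26+34+36=96
- A+C+G: weight 2+7+2=11, value 26+25+36=87
- B+G: weight 8+2=10, value 49+36=85
Best: 110 pts.

110 pts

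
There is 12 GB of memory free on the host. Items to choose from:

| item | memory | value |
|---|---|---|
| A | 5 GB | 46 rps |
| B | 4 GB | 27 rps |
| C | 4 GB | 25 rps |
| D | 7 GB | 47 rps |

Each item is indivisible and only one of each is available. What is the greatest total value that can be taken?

93 rps

Check high-value combinations within 12 GB:
- A+D: memory 5+7=12, value 46+47=93
- B+D: memory 4+7=11, value 27+47=74
- A+B: memory 5+4=9, value 46+27=73
- C+D: memory 4+7=11, value 25+47=72
- A+C: memory 5+4=9, value 46+25=71
Best: 93 rps.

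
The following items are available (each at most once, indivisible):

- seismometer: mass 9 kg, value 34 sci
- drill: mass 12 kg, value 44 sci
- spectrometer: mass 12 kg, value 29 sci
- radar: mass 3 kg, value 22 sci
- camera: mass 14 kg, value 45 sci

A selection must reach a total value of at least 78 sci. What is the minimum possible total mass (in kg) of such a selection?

21

Subsets with value ≥ 78, sorted by total mass:
- seismometer+drill: mass 21, value 78
- seismometer+camera: mass 23, value 79
- seismometer+drill+radar: mass 24, value 100
Minimum mass: 21 kg.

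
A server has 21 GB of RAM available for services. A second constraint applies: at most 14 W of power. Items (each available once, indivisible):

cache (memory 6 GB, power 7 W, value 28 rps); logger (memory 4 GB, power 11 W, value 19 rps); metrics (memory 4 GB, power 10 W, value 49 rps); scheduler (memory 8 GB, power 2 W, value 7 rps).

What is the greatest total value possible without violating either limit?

56 rps

Feasible sets respecting both limits:
- metrics+scheduler: memory 12, power 12, value 56
- metrics: memory 4, power 10, value 49
- cache+scheduler: memory 14, power 9, value 35
Best: 56 rps.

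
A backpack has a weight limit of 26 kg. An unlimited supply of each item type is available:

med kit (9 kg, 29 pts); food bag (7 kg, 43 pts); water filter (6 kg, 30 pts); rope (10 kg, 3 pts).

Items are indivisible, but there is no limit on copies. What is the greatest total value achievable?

Best value-per-unit is food bag at 43/7; filling with it alone gives 3×43 = 129.
Optimal mix: 2×food bag + 2×water filter → weight 26, value 146.

146 pts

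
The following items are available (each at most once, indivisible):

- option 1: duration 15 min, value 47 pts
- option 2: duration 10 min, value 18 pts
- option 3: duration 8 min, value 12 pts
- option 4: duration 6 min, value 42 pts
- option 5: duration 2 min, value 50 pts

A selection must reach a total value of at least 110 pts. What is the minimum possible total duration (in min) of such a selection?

18

Subsets with value ≥ 110, sorted by total duration:
- option 2+option 4+option 5: duration 18, value 110
- option 1+option 4+option 5: duration 23, value 139
- option 2+option 3+option 4+option 5: duration 26, value 122
- option 1+option 2+option 5: duration 27, value 115
Minimum duration: 18 min.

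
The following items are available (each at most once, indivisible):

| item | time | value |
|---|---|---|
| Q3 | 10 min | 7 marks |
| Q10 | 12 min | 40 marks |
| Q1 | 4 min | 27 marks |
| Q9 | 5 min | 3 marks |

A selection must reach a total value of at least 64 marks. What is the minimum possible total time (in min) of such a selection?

16

Subsets with value ≥ 64, sorted by total time:
- Q10+Q1: time 16, value 67
- Q10+Q1+Q9: time 21, value 70
Minimum time: 16 min.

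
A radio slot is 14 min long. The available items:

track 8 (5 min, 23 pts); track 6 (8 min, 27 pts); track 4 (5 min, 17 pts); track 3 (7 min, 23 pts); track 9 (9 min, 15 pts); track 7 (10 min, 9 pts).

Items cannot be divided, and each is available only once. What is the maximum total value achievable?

50 pts

Check high-value combinations within 14 min:
- track 8+track 6: duration 5+8=13, value 23+27=50
- track 8+track 3: duration 5+7=12, value 23+23=46
- track 6+track 4: duration 8+5=13, value 27+17=44
Best: 50 pts.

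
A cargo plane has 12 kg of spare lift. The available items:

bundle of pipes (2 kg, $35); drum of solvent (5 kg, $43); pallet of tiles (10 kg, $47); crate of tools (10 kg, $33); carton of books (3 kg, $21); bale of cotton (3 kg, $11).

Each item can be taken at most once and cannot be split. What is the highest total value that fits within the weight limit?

$99

Check high-value combinations within 12 kg:
- bundle of pipes+drum of solvent+carton of books: weight 2+5+3=10, value 35+43+21=99
- bundle of pipes+drum of solvent+bale of cotton: weight 2+5+3=10, value 35+43+11=89
- bundle of pipes+pallet of tiles: weight 2+10=12, value 35+47=82
- bundle of pipes+drum of solvent: weight 2+5=7, value 35+43=78
Best: $99.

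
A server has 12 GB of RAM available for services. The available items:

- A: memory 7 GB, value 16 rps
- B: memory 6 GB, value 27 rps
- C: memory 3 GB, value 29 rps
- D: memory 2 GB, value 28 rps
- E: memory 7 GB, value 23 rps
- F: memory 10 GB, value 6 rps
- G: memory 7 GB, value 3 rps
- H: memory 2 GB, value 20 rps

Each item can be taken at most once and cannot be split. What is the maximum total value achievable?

84 rps

This is a 0/1 knapsack; check combinations near the capacity.
- B+C+D: memory 6+3+2=11, value 27+29+28=84
- C+D+E: memory 3+2+7=12, value 29+28+23=80
- C+D+H: memory 3+2+2=7, value 29+28+20=77
Best: 84 rps.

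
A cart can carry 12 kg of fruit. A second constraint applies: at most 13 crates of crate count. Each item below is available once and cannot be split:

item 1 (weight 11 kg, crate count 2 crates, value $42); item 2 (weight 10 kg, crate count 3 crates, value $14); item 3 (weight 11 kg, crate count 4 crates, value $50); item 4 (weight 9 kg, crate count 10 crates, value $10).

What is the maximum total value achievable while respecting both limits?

Feasible sets respecting both limits:
- item 3: weight 11, crate count 4, value 50
- item 1: weight 11, crate count 2, value 42
- item 2: weight 10, crate count 3, value 14
- item 4: weight 9, crate count 10, value 10
Best: $50.

$50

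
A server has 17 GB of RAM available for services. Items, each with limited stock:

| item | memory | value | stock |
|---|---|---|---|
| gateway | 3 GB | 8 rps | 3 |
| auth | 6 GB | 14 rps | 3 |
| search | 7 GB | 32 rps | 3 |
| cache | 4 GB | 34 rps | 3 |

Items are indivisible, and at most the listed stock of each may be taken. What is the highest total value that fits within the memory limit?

Best selections within memory 17 and stock limits:
- 1×gateway + 3×cache: memory 15, value 110
- 3×cache: memory 12, value 102
Best: 110 rps.

110 rps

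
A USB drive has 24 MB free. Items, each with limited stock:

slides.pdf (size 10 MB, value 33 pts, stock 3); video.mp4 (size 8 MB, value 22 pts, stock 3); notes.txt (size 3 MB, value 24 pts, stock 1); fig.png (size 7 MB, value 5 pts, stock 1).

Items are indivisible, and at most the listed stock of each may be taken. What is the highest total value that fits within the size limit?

Top feasible selections:
- 2×slides.pdf + 1×notes.txt: size 23, value 90
- 1×slides.pdf + 1×video.mp4 + 1×notes.txt: size 21, value 79
- 2×video.mp4 + 1×notes.txt: size 19, value 68
Best: 90 pts.

90 pts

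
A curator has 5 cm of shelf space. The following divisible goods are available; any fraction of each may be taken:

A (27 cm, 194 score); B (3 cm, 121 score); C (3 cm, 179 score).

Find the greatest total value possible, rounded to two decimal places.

Take in order of value per unit:
- C (179/3 per unit): all 3 → value 179, running total 179.00
- B (121/3 per unit): 2 of 3 → value 2×121/3 = 80.6667, running total 259.67
Total 259.67.

259.67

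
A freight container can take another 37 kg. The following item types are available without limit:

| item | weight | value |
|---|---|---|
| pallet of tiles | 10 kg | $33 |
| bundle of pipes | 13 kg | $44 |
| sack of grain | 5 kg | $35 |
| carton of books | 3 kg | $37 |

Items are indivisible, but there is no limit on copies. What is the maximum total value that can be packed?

Best value-per-unit is carton of books at 37/3, and filling with it alone uses weight 12×3=36. No mix of the others beats 12×37 = 444.

$444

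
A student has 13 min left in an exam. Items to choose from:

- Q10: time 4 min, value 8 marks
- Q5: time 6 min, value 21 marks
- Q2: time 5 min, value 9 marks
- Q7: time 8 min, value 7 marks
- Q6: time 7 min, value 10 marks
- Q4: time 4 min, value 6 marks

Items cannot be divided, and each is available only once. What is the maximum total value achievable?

31 marks

This is a 0/1 knapsack; check combinations near the capacity.
- Q5+Q6: time 6+7=13, value 21+10=31
- Q5+Q2: time 6+5=11, value 21+9=30
- Q10+Q5: time 4+6=10, value 8+21=29
Best: 31 marks.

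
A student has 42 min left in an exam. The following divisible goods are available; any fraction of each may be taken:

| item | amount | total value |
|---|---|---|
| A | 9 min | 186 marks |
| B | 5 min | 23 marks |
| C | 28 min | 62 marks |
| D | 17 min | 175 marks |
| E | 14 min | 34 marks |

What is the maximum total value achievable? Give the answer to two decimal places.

Take in order of value per unit:
- A (186/9 per unit): all 9 → value 186, running total 186.00
- D (175/17 per unit): all 17 → value 175, running total 361.00
- B (23/5 per unit): all 5 → value 23, running total 384.00
- E (34/14 per unit): 11 of 14 → value 11×34/14 = 26.7143, running total 410.71
Total 410.71.

410.71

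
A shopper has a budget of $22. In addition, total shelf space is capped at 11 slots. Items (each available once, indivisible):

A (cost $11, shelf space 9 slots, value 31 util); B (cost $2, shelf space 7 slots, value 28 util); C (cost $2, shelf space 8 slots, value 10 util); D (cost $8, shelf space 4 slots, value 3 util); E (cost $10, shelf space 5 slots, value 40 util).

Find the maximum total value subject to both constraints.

43 util

Feasible sets respecting both limits:
- D+E: cost 18, shelf space 9, value 43
- E: cost 10, shelf space 5, value 40
- A: cost 11, shelf space 9, value 31
- B+D: cost 10, shelf space 11, value 31
Best: 43 util.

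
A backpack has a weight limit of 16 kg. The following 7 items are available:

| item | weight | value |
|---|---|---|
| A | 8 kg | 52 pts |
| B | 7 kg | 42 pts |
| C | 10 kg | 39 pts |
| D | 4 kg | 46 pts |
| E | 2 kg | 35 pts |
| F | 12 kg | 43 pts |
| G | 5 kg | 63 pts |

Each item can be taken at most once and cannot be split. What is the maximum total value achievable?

Check high-value combinations within 16 kg:
- B+D+G: weight 7+4+5=16, value 42+46+63=151
- A+E+G: weight 8+2+5=15, value 52+35+63=150
- D+E+G: weight 4+2+5=11, value 46+35+63=144
- B+E+G: weight 7+2+5=14, value 42+35+63=140
- A+D+E: weight 8+4+2=14, value 52+46+35=133
Best: 151 pts.

151 pts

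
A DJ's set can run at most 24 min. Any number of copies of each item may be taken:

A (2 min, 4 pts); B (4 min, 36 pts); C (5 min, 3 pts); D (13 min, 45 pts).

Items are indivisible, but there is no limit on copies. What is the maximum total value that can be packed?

Best value-per-unit is B at 36/4, and filling with it alone uses duration 6×4=24. No mix of the others beats 6×36 = 216.

216 pts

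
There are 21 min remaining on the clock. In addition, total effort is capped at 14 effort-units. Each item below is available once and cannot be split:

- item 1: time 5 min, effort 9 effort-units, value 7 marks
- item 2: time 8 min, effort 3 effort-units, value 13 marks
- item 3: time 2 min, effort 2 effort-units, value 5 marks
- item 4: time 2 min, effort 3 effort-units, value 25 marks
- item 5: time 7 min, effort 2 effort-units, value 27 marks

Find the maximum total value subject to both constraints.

70 marks

Feasible sets respecting both limits:
- item 2+item 3+item 4+item 5: time 19, effort 10, value 70
- item 2+item 4+item 5: time 17, effort 8, value 65
- item 1+item 4+item 5: time 14, effort 14, value 59
Best: 70 marks.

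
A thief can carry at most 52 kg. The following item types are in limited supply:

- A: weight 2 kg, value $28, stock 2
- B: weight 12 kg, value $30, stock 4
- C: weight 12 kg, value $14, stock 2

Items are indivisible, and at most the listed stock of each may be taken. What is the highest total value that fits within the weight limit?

$176

Best selections within weight 52 and stock limits:
- 2×A + 4×B: weight 52, value 176
- 2×A + 3×B + 1×C: weight 52, value 160
- 1×A + 4×B: weight 50, value 148
Best: $176.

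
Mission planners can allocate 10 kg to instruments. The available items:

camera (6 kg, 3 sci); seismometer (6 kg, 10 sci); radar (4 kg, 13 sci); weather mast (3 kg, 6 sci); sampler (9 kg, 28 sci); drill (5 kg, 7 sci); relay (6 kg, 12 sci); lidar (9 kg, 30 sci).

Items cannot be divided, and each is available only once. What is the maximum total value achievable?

Check high-value combinations within 10 kg:
- lidar: mass 9, value 30
- sampler: mass 9, value 28
- radar+relay: mass 4+6=10, value 13+12=25
- seismometer+radar: mass 6+4=10, value 10+13=23
- radar+drill: mass 4+5=9, value 13+7=20
Best: 30 sci.

30 sci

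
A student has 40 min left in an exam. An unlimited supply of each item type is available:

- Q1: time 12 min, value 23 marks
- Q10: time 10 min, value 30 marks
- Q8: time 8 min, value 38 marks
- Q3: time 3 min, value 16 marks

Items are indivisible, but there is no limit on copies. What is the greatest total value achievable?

208 marks

Best value-per-unit is Q3 at 16/3, and filling with it alone uses time 13×3=39. No mix of the others beats 13×16 = 208.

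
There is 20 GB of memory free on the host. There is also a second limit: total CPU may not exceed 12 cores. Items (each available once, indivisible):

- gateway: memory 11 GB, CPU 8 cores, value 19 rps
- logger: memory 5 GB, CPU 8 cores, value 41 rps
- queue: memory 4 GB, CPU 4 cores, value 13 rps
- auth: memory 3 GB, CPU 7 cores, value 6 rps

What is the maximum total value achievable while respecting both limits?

54 rps

Feasible sets respecting both limits:
- logger+queue: memory 9, CPU 12, value 54
- logger: memory 5, CPU 8, value 41
- gateway+queue: memory 15, CPU 12, value 32
- gateway: memory 11, CPU 8, value 19
Best: 54 rps.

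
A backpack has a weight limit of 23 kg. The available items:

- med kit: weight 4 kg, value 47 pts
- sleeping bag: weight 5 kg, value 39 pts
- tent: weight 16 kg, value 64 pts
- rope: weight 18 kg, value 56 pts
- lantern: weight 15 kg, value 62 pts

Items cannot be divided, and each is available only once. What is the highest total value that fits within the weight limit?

111 pts

Check high-value combinations within 23 kg:
- med kit+tent: weight 4+16=20, value 47+64=111
- med kit+lantern: weight 4+15=19, value 47+62=109
- sleeping bag+tent: weight 5+16=21, value 39+64=103
- med kit+rope: weight 4+18=22, value 47+56=103
- sleeping bag+lantern: weight 5+15=20, value 39+62=101
Best: 111 pts.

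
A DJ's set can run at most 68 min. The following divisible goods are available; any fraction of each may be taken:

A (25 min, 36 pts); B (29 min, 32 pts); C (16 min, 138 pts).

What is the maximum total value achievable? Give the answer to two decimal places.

Take in order of value per unit:
- C (138/16 per unit): all 16 → value 138, running total 138.00
- A (36/25 per unit): all 25 → value 36, running total 174.00
- B (32/29 per unit): 27 of 29 → value 27×32/29 = 29.7931, running total 203.79
Total 203.79.

203.79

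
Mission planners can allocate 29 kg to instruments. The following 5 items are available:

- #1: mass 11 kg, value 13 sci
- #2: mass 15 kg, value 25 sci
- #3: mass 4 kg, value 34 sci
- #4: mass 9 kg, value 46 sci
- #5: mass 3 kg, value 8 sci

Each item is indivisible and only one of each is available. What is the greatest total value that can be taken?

105 sci

Check high-value combinations within 29 kg:
- #2+#3+#4: mass 15+4+9=28, value 25+34+46=105
- #1+#3+#4+#5: mass 11+4+9+3=27, value 13+34+46+8=101
- #1+#3+#4: mass 11+4+9=24, value 13+34+46=93
Best: 105 sci.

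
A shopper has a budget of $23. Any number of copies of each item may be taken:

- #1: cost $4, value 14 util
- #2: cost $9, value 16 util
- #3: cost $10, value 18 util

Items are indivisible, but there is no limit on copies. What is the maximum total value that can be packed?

Best value-per-unit is #1 at 14/4, and filling with it alone uses cost 5×4=20. No mix of the others beats 5×14 = 70.

70 util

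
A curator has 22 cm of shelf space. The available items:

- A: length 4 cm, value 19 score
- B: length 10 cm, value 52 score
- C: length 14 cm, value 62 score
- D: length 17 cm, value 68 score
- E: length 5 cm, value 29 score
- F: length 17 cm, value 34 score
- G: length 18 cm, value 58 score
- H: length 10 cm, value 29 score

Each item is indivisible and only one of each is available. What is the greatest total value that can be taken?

100 score

Check high-value combinations within 22 cm:
- A+B+E: length 4+10+5=19, value 19+52+29=100
- D+E: length 17+5=22, value 68+29=97
- C+E: length 14+5=19, value 62+29=91
- A+D: length 4+17=21, value 19+68=87
- B+E: length 10+5=15, value 52+29=81
Best: 100 score.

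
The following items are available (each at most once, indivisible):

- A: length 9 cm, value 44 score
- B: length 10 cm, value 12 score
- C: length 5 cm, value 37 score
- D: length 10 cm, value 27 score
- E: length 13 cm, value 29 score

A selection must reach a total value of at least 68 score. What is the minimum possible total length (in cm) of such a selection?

14

Subsets with value ≥ 68, sorted by total length:
- A+C: length 14, value 81
- A+D: length 19, value 71
Minimum length: 14 cm.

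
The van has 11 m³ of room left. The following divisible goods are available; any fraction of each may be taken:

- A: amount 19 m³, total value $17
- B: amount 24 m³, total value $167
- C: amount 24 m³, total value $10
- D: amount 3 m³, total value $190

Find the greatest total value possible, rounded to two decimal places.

Take in order of value per unit:
- D (190/3 per unit): all 3 → value 190, running total 190.00
- B (167/24 per unit): 8 of 24 → value 8×167/24 = 55.6667, running total 245.67
Total 245.67.

245.67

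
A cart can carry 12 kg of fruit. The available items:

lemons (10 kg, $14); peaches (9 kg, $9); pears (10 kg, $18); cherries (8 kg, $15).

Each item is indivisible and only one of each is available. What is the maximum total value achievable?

$18

Check high-value combinations within 12 kg:
- pears: weight 10, value 18
- cherries: weight 8, value 15
- lemons: weight 10, value 14
- peaches: weight 9, value 9
Best: $18.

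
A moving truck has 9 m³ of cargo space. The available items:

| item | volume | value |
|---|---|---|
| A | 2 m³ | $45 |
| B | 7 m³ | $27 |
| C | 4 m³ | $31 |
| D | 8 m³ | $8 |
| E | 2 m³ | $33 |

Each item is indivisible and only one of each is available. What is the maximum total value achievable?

$109

Check high-value combinations within 9 m³:
- A+C+E: volume 2+4+2=8, value 45+31+33=109
- A+E: volume 2+2=4, value 45+33=78
- A+C: volume 2+4=6, value 45+31=76
- A+B: volume 2+7=9, value 45+27=72
Best: $109.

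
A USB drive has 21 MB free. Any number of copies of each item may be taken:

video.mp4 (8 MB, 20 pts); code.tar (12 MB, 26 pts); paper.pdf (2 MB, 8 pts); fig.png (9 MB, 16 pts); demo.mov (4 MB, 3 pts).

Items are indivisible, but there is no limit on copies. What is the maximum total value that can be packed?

80 pts

Best value-per-unit is paper.pdf at 8/2, and filling with it alone uses size 10×2=20. No mix of the others beats 10×8 = 80.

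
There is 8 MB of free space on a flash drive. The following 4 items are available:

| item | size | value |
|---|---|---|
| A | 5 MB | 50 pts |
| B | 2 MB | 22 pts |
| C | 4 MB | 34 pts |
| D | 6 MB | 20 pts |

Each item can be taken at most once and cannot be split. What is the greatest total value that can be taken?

Check high-value combinations within 8 MB:
- A+B: size 5+2=7, value 50+22=72
- B+C: size 2+4=6, value 22+34=56
- A: size 5, value 50
- B+D: size 2+6=8, value 22+20=42
- C: size 4, value 34
Best: 72 pts.

72 pts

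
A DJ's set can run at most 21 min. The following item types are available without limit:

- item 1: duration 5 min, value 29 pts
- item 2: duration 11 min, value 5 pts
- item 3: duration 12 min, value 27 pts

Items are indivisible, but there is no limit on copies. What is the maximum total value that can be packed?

116 pts

Best value-per-unit is item 1 at 29/5, and filling with it alone uses duration 4×5=20. No mix of the others beats 4×29 = 116.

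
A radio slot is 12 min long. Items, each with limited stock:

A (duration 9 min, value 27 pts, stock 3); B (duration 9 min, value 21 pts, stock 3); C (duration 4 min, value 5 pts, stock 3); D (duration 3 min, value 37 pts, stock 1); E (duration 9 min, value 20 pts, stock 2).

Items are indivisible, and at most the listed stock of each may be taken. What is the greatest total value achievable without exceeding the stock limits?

Top feasible selections:
- 1×A + 1×D: duration 12, value 64
- 1×B + 1×D: duration 12, value 58
- 1×D + 1×E: duration 12, value 57
Best: 64 pts.

64 pts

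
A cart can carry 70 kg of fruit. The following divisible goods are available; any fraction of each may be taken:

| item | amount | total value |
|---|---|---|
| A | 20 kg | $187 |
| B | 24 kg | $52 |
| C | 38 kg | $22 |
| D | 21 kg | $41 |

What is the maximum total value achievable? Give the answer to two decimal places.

282.89

Take in order of value per unit:
- A (187/20 per unit): all 20 → value 187, running total 187.00
- B (52/24 per unit): all 24 → value 52, running total 239.00
- D (41/21 per unit): all 21 → value 41, running total 280.00
- C (22/38 per unit): 5 of 38 → value 5×22/38 = 2.8947, running total 282.89
Total 282.89.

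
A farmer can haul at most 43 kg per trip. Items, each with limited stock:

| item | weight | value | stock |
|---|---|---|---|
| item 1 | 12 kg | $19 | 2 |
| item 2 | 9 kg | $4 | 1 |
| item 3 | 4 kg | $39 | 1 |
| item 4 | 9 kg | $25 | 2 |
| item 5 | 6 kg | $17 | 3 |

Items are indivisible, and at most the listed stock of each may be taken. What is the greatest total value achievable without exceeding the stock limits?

$140

Top feasible selections:
- 1×item 3 + 2×item 4 + 3×item 5: weight 40, value 140
- 1×item 1 + 1×item 3 + 1×item 4 + 3×item 5: weight 43, value 134
Best: $140.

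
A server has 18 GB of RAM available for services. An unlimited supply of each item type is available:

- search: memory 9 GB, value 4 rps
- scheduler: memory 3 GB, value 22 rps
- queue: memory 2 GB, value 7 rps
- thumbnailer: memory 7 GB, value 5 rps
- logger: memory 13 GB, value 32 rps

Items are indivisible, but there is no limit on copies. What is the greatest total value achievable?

132 rps

Best value-per-unit is scheduler at 22/3, and filling with it alone uses memory 6×3=18. No mix of the others beats 6×22 = 132.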